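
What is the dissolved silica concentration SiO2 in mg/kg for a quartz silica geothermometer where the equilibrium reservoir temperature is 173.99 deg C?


SiO2 = 10^(5.19 - 1309/(T_eq + 273.15))
SiO2 = 10^(5.19 - 1309/(173.99 + 273.15))
SiO2 = 183.02 mg/kg


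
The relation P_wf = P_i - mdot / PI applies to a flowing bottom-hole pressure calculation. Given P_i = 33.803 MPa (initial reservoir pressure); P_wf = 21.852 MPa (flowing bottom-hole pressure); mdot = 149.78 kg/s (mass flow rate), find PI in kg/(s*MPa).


PI = mdot / (P_i - P_wf)
PI = 149.78 / (33.803 - 21.852)
PI = 12.533 kg/(s*MPa)


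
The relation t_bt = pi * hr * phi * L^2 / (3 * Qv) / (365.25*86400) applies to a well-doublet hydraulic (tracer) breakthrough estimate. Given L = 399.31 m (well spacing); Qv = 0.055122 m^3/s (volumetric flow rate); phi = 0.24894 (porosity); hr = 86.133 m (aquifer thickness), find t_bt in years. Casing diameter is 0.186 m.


t_bt = pi * hr * phi * L^2 / (3 * Qv) / (365.25*86400)
t_bt = pi * 86.133 * 0.24894 * 399.31^2 / (3 * 0.055122) / (365.25*86400)
t_bt = 2.0582 years


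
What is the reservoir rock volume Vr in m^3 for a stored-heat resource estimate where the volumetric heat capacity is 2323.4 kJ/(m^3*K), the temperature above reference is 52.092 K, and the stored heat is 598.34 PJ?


Vr = Q_s * 1e12 / (rhoc * dT)
Vr = 598.34 * 1e12 / (2323.4 * 52.092)
Vr = 4.9437e+09 m^3


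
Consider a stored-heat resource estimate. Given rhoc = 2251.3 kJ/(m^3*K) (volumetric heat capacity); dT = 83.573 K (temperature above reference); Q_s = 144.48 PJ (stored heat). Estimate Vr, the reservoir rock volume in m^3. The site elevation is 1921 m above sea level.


Vr = Q_s * 1e12 / (rhoc * dT)
Vr = 144.48 * 1e12 / (2251.3 * 83.573)
Vr = 7.6791e+08 m^3


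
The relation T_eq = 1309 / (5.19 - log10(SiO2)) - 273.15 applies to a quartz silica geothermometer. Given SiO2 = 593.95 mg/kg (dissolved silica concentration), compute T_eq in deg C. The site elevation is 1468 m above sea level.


T_eq = 1309 / (5.19 - log10(SiO2)) - 273.15
T_eq = 1309 / (5.19 - log10(593.95)) - 273.15
T_eq = 268.60 deg C


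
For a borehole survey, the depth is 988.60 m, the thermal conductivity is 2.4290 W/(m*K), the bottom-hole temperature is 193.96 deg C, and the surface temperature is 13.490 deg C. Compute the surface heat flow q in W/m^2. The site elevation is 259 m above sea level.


Step 1: grad = (T_d - T_surf)/d * 1000 = (193.96 - 13.49)/988.6 * 1000 = 182.5511 deg C/km
Step 2: q = k * grad / 1000 = 2.429 * 182.5511 / 1000 = 0.44342 W/m^2
q = 0.44342 W/m^2


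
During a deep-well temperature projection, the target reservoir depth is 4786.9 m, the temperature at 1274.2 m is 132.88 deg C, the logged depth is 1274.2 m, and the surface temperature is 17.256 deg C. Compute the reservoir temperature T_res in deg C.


Step 1: grad = (T_d1 - T_surf)/d1 * 1000 = (132.88 - 17.256)/1274.2 * 1000 = 90.74243 deg C/km
Step 2: T_res = T_surf + grad*d2/1000 = 17.256 + 90.74243*4786.9/1000 = 451.63 deg C
T_res = 451.63 deg C


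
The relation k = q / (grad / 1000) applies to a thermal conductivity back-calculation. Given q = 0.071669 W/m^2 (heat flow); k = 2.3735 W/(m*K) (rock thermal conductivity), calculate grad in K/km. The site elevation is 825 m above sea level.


grad = q / k * 1000
grad = 0.071669 / 2.3735 * 1000
grad = 30.19549 deg C/km
Convert: 30.19549 deg C/km * 1.0 = 30.195 K/km
grad = 30.195 K/km


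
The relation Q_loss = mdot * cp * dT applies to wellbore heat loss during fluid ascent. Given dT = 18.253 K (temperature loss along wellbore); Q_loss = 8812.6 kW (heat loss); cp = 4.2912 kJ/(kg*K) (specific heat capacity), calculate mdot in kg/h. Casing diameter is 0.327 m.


mdot = Q_loss / (cp * dT)
mdot = 8812.6 / (4.2912 * 18.253)
mdot = 112.5100 kg/s
Convert: 112.5100 kg/s * 3600.0 = 4.0504e+05 kg/h
mdot = 4.0504e+05 kg/h


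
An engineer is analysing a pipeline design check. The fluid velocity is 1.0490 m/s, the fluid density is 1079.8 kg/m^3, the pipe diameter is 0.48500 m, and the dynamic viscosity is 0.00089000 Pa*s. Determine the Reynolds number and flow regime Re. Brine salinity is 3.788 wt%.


Step 1: Re = rho*vel*D/mu = 1079.8*1.049*0.485/0.00089 = 6.1726e+05
Step 2: Re = 6.1726e+05 > 4000, so flow is turbulent.
Re = 6.1726e+05 (turbulent)


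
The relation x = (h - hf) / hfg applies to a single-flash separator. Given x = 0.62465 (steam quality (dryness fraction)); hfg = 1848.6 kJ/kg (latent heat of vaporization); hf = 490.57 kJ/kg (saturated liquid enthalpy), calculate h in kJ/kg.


h = hf + x * hfg
h = 490.57 + 0.62465 * 1848.6
h = 1645.3 kJ/kg


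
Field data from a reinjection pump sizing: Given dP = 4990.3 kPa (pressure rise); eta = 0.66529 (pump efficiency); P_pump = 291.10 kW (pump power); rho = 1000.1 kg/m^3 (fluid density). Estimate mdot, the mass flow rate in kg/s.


mdot = P_pump * rho * eta / dP
mdot = 291.10 * 1000.1 * 0.66529 / 4990.3
mdot = 38.812 kg/s


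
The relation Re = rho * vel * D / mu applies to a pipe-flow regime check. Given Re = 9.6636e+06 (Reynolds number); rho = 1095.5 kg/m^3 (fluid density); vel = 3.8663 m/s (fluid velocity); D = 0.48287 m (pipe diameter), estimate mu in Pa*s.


mu = rho * vel * D / Re
mu = 1095.5 * 3.8663 * 0.48287 / 9.6636e+06
mu = 0.00021164 Pa*s


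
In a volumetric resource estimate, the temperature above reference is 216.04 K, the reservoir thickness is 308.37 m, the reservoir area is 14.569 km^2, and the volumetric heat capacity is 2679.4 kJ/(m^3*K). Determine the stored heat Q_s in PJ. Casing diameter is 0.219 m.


Step 1: Vr = A*1e6*hr = 14.569*1e6*308.37 = 4.492643e+09 m^3
Step 2: Q_s = Vr*rhoc*dT/1e12 = 4.492643e+09*2679.4*216.04/1e12 = 2600.6 PJ
Q_s = 2600.6 PJ


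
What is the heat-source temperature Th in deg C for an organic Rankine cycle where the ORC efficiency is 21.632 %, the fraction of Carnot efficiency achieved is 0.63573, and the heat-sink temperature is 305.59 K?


Th = Tc / (1 - (eta_orc/100)/f)
Th = 305.59 / (1 - (21.632/100)/0.63573)
Th = 463.2048 K
Convert to deg C: 463.2048 - 273.15 = 190.05 deg C
Th = 190.05 deg C


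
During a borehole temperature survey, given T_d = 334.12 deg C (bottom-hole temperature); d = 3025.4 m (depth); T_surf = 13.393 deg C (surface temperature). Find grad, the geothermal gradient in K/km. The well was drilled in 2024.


grad = (T_d - T_surf) / d * 1000
grad = (334.12 - 13.393) / 3025.4 * 1000
grad = 106.0114 deg C/km
Convert: 106.0114 deg C/km * 1.0 = 106.01 K/km
grad = 106.01 K/km


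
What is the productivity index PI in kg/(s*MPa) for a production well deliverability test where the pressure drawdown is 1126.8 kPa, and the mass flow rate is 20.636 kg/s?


PI = mdot * 1000 / dP
PI = 20.636 * 1000 / 1126.8
PI = 18.314 kg/(s*MPa)


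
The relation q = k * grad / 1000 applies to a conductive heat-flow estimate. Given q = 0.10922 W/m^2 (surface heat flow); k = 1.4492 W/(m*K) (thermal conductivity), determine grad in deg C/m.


grad = q * 1000 / k
grad = 0.10922 * 1000 / 1.4492
grad = 75.36572 deg C/km
Convert: 75.36572 deg C/km * 0.001 = 0.075366 deg C/m
grad = 0.075366 deg C/m


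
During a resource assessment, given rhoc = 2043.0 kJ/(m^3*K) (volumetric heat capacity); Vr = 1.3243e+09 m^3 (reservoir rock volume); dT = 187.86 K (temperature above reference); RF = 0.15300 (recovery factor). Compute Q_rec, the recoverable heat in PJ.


Step 1: Q_s = Vr*rhoc*dT/1e12 = 1.3243e+09*2043.0*187.86/1e12 = 508.2637 PJ
Step 2: Q_rec = Q_s * RF = 508.2637 * 0.153 = 77.764 PJ
Q_rec = 77.764 PJ


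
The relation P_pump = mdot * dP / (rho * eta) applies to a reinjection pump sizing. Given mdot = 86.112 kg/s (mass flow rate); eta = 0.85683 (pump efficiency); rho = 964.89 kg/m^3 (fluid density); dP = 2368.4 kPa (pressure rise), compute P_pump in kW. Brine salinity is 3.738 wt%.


P_pump = mdot * dP / (rho * eta)
P_pump = 86.112 * 2368.4 / (964.89 * 0.85683)
P_pump = 246.69 kW


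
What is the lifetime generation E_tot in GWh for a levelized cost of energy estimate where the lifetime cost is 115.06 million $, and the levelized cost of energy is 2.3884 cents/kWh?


E_tot = C_tot / LCOE * 100
E_tot = 115.06 / 2.3884 * 100
E_tot = 4817.5 GWh


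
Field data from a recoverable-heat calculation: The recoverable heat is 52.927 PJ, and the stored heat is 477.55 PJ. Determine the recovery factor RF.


RF = Q_rec / Q_s
RF = 52.927 / 477.55
RF = 0.11083


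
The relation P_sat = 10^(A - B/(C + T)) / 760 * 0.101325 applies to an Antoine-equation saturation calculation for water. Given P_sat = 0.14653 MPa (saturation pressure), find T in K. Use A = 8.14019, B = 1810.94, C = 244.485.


T = B / (A - log10(P_sat * 760 / 0.101325)) - C
T = 1810.94 / (8.14019 - log10(0.14653 * 760 / 0.101325)) - 244.485
T = 110.6593 deg C
Convert to K: 110.6593 + 273.15 = 383.81 K
T = 383.81 K


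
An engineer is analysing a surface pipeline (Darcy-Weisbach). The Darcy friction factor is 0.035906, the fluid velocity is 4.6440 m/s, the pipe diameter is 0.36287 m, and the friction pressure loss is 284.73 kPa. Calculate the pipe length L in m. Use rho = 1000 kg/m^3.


L = dP*1000*D / (f*rho*vel^2/2)
L = 284.73*1000*0.36287 / (0.035906*1000*4.6440^2/2)
L = 266.85 m


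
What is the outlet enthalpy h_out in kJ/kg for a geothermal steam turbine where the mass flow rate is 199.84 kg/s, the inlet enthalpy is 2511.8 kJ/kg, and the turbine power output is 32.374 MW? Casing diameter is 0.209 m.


h_out = h_in - P * 1000 / mdot
h_out = 2511.8 - 32.374 * 1000 / 199.84
h_out = 2349.8 kJ/kg


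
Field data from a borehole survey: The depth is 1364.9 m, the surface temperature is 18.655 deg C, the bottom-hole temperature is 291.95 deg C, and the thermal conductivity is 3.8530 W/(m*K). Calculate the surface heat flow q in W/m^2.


Step 1: grad = (T_d - T_surf)/d * 1000 = (291.95 - 18.655)/1364.9 * 1000 = 200.2308 deg C/km
Step 2: q = k * grad / 1000 = 3.853 * 200.2308 / 1000 = 0.77149 W/m^2
q = 0.77149 W/m^2


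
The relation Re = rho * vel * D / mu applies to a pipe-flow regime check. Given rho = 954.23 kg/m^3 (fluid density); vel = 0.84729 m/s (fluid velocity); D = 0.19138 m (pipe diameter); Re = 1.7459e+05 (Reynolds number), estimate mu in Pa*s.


mu = rho * vel * D / Re
mu = 954.23 * 0.84729 * 0.19138 / 1.7459e+05
mu = 0.00088626 Pa*s


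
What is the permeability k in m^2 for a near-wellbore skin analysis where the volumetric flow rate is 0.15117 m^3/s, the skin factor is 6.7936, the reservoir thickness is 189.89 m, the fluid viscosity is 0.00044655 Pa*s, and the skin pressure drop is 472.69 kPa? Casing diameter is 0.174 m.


k = S*q*mu / (2*pi*dP_s*1000*hr)
k = 6.7936*0.15117*0.00044655 / (2*pi*472.69*1000*189.89)
k = 8.1316e-13 m^2


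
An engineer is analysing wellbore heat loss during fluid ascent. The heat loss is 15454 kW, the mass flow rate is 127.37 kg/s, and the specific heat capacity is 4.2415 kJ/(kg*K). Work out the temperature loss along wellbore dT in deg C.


dT = Q_loss / (mdot * cp)
dT = 15454 / (127.37 * 4.2415)
dT = 28.60581 K
Convert (temperature difference, 1 K = 1 deg C): 28.60581 K = 28.60581 deg C
dT = 28.606 deg C


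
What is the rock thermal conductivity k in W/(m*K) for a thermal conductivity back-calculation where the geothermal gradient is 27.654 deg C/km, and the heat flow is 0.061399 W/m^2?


k = q / (grad / 1000)
k = 0.061399 / (27.654 / 1000)
k = 2.2203 W/(m*K)


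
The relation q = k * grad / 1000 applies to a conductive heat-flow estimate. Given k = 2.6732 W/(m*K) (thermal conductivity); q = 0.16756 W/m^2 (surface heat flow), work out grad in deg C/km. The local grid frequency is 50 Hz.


grad = q * 1000 / k
grad = 0.16756 * 1000 / 2.6732
grad = 62.681 deg C/km


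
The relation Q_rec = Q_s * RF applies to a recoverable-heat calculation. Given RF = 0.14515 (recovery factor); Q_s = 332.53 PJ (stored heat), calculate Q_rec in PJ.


Q_rec = Q_s * RF
Q_rec = 332.53 * 0.14515
Q_rec = 48.267 PJ


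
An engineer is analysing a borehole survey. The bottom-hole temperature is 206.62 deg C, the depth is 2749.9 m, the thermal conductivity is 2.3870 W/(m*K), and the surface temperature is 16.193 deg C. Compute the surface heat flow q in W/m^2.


Step 1: grad = (T_d - T_surf)/d * 1000 = (206.62 - 16.193)/2749.9 * 1000 = 69.24870 deg C/km
Step 2: q = k * grad / 1000 = 2.387 * 69.24870 / 1000 = 0.16530 W/m^2
q = 0.16530 W/m^2


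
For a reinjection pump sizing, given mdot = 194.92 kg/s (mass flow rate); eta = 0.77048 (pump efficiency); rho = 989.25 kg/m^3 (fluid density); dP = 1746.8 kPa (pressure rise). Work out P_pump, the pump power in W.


P_pump = mdot * dP / (rho * eta)
P_pump = 194.92 * 1746.8 / (989.25 * 0.77048)
P_pump = 446.7167 kW
Convert: 446.7167 kW * 1000.0 = 4.4672e+05 W
P_pump = 4.4672e+05 W


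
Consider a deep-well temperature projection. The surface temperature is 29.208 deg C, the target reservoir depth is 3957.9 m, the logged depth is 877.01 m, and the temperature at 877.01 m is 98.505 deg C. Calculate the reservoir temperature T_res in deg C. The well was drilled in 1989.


Step 1: grad = (T_d1 - T_surf)/d1 * 1000 = (98.505 - 29.208)/877.01 * 1000 = 79.01506 deg C/km
Step 2: T_res = T_surf + grad*d2/1000 = 29.208 + 79.01506*3957.9/1000 = 341.94 deg C
T_res = 341.94 deg C


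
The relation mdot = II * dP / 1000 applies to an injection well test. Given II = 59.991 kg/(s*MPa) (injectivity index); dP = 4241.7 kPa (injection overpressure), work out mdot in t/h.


mdot = II * dP / 1000
mdot = 59.991 * 4241.7 / 1000
mdot = 254.4638 kg/s
Convert: 254.4638 kg/s * 3.6 = 916.07 t/h
mdot = 916.07 t/h


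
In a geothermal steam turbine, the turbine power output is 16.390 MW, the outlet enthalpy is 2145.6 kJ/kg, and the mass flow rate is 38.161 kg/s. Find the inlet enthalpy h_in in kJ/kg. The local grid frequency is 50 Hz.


h_in = h_out + P * 1000 / mdot
h_in = 2145.6 + 16.390 * 1000 / 38.161
h_in = 2575.1 kJ/kg


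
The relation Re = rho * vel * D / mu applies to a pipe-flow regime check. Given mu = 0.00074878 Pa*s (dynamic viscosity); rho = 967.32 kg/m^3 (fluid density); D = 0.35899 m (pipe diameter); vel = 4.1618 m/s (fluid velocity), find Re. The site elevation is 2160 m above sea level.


Re = rho * vel * D / mu
Re = 967.32 * 4.1618 * 0.35899 / 0.00074878
Re = 1.9301e+06


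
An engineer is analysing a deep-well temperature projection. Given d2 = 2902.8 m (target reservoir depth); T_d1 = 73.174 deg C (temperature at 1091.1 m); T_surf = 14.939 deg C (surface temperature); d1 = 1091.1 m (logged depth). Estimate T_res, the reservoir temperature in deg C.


Step 1: grad = (T_d1 - T_surf)/d1 * 1000 = (73.174 - 14.939)/1091.1 * 1000 = 53.37274 deg C/km
Step 2: T_res = T_surf + grad*d2/1000 = 14.939 + 53.37274*2902.8/1000 = 169.87 deg C
T_res = 169.87 deg C


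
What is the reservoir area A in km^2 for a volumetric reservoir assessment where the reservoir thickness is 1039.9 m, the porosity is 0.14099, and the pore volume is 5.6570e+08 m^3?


A = Vp / (1e6 * hr * phi)
A = 5.6570e+08 / (1e6 * 1039.9 * 0.14099)
A = 3.8584 km^2


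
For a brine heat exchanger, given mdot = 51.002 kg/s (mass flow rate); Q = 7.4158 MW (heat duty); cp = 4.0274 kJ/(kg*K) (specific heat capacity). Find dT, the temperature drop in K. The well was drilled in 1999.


dT = Q * 1000 / (mdot * cp)
dT = 7.4158 * 1000 / (51.002 * 4.0274)
dT = 36.103 K


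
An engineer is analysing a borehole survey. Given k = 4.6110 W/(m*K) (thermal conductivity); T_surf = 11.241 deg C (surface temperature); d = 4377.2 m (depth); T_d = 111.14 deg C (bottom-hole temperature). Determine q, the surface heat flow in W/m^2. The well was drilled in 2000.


Step 1: grad = (T_d - T_surf)/d * 1000 = (111.14 - 11.241)/4377.2 * 1000 = 22.82258 deg C/km
Step 2: q = k * grad / 1000 = 4.611 * 22.82258 / 1000 = 0.10523 W/m^2
q = 0.10523 W/m^2


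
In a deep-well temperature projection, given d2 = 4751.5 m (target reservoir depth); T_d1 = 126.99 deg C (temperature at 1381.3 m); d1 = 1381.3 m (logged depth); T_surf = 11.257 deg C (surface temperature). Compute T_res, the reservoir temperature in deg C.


Step 1: grad = (T_d1 - T_surf)/d1 * 1000 = (126.99 - 11.257)/1381.3 * 1000 = 83.78556 deg C/km
Step 2: T_res = T_surf + grad*d2/1000 = 11.257 + 83.78556*4751.5/1000 = 409.36 deg C
T_res = 409.36 deg C


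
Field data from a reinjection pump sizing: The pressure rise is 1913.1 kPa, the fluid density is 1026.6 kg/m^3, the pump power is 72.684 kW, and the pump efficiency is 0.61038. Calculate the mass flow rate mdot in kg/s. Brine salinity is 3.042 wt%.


mdot = P_pump * rho * eta / dP
mdot = 72.684 * 1026.6 * 0.61038 / 1913.1
mdot = 23.807 kg/s


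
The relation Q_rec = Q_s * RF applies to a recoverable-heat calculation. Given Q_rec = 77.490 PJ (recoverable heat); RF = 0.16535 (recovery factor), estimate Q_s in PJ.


Q_s = Q_rec / RF
Q_s = 77.490 / 0.16535
Q_s = 468.64 PJ


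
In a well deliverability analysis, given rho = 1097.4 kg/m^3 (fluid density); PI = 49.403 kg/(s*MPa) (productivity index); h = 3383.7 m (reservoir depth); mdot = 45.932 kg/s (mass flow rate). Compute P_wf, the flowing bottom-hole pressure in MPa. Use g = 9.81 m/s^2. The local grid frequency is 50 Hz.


Step 1: P_i = rho*g*h/1e6 = 1097.4*9.81*3383.7/1e6 = 36.42720 MPa
Step 2: P_wf = P_i - mdot/PI = 36.42720 - 45.932/49.403 = 35.497 MPa
P_wf = 35.497 MPa


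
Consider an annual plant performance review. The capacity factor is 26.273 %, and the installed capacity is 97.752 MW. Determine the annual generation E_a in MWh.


E_a = CF / 100 * cap * 8760
E_a = 26.273 / 100 * 97.752 * 8760
E_a = 2.2498e+05 MWh


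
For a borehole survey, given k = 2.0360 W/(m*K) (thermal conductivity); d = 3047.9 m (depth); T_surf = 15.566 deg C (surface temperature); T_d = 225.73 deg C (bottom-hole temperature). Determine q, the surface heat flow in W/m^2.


Step 1: grad = (T_d - T_surf)/d * 1000 = (225.73 - 15.566)/3047.9 * 1000 = 68.95371 deg C/km
Step 2: q = k * grad / 1000 = 2.036 * 68.95371 / 1000 = 0.14039 W/m^2
q = 0.14039 W/m^2


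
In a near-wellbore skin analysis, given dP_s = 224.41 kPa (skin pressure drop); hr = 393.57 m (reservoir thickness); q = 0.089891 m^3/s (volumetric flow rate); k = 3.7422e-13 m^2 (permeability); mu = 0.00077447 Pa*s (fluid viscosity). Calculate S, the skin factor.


S = dP_s * 1000 * 2*pi*k*hr / (q*mu)
S = 224.41 * 1000 * 2*pi*3.7422e-13*393.57 / (0.089891*0.00077447)
S = 2.9830


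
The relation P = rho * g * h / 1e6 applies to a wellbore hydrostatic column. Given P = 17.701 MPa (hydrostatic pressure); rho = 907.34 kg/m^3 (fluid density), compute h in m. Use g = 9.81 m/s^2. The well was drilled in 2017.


h = P * 1e6 / (g * rho)
h = 17.701 * 1e6 / (9.81 * 907.34)
h = 1988.7 m


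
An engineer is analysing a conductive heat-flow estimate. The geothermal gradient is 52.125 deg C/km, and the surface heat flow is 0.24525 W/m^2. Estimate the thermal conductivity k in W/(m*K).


k = q * 1000 / grad
k = 0.24525 * 1000 / 52.125
k = 4.7050 W/(m*K)


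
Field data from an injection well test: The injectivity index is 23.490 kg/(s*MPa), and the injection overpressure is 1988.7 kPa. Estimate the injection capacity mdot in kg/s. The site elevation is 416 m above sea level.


mdot = II * dP / 1000
mdot = 23.490 * 1988.7 / 1000
mdot = 46.715 kg/s


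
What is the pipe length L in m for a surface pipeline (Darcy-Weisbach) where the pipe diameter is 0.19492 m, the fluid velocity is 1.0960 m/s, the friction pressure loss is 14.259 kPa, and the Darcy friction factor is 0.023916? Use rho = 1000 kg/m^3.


L = dP*1000*D / (f*rho*vel^2/2)
L = 14.259*1000*0.19492 / (0.023916*1000*1.0960^2/2)
L = 193.49 m


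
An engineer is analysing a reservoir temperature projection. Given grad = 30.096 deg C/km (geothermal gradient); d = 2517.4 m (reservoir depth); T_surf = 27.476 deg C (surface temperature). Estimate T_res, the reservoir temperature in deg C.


T_res = T_surf + grad * d / 1000
T_res = 27.476 + 30.096 * 2517.4 / 1000
T_res = 103.24 deg C


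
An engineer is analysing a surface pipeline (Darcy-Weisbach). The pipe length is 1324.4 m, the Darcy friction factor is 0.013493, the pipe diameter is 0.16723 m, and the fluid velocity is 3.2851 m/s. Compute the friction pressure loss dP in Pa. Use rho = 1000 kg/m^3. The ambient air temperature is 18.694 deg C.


dP = f * (L/D) * (rho*vel^2/2) / 1000
dP = 0.013493 * (1324.4/0.16723) * (1000*3.2851^2/2) / 1000
dP = 576.6080 kPa
Convert: 576.6080 kPa * 1000.0 = 5.7661e+05 Pa
dP = 5.7661e+05 Pa


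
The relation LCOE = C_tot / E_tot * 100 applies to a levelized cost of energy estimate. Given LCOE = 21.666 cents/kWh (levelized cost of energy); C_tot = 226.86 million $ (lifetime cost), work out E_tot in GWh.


E_tot = C_tot / LCOE * 100
E_tot = 226.86 / 21.666 * 100
E_tot = 1047.1 GWh


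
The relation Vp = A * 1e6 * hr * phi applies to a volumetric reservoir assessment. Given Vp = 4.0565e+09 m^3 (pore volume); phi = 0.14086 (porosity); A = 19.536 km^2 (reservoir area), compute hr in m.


hr = Vp / (A * 1e6 * phi)
hr = 4.0565e+09 / (19.536 * 1e6 * 0.14086)
hr = 1474.1 m


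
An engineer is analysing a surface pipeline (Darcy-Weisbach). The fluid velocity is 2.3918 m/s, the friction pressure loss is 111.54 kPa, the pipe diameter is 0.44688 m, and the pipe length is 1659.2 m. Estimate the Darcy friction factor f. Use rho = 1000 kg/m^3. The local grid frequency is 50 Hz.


f = dP*1000 / ((L/D)*(rho*vel^2/2))
f = 111.54*1000 / ((1659.2/0.44688)*(1000*2.3918^2/2))
f = 0.010503


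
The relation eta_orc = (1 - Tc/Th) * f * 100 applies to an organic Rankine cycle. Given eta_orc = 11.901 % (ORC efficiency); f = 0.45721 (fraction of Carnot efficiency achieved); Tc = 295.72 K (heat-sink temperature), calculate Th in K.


Th = Tc / (1 - (eta_orc/100)/f)
Th = 295.72 / (1 - (11.901/100)/0.45721)
Th = 399.78 K


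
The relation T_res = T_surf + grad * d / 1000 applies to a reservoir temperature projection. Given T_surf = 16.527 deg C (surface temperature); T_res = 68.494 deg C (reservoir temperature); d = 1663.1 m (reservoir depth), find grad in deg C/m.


grad = (T_res - T_surf) / d * 1000
grad = (68.494 - 16.527) / 1663.1 * 1000
grad = 31.24707 deg C/km
Convert: 31.24707 deg C/km * 0.001 = 0.031247 deg C/m
grad = 0.031247 deg C/m


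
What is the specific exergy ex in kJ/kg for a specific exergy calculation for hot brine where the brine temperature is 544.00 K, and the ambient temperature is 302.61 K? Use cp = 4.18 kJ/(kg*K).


ex = cp * ((T_b - T_0) - T_0 * ln(T_b/T_0))
ex = 4.18 * ((544.00 - 302.61) - 302.61 * ln(544.00/302.61))
ex = 267.14 kJ/kg


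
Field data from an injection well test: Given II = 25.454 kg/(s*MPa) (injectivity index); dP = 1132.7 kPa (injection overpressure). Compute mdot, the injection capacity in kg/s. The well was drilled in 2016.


mdot = II * dP / 1000
mdot = 25.454 * 1132.7 / 1000
mdot = 28.832 kg/s


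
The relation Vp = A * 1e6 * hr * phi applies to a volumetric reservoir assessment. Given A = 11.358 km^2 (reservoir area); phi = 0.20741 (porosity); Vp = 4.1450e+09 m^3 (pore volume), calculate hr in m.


hr = Vp / (A * 1e6 * phi)
hr = 4.1450e+09 / (11.358 * 1e6 * 0.20741)
hr = 1759.5 m


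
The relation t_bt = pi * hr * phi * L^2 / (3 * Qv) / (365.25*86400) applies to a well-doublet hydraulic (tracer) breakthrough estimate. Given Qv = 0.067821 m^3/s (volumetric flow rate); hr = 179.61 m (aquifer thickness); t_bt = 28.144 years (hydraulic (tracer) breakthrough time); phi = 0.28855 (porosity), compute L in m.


L = sqrt(t_bt*365.25*86400*3*Qv / (pi*hr*phi))
L = sqrt(28.144*365.25*86400*3*0.067821 / (pi*179.61*0.28855))
L = 1053.5 m


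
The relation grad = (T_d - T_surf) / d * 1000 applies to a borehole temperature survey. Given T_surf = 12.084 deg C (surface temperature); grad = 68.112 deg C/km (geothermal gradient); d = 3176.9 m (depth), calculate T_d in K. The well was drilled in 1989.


T_d = T_surf + grad * d / 1000
T_d = 12.084 + 68.112 * 3176.9 / 1000
T_d = 228.4690 deg C
Convert to K: 228.4690 + 273.15 = 501.62 K
T_d = 501.62 K


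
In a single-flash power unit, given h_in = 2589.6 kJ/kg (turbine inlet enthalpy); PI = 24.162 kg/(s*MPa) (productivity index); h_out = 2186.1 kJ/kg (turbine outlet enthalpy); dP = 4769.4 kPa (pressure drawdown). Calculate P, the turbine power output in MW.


Step 1: mdot = PI * dP / 1000 = 24.162 * 4769.4 / 1000 = 115.2382 kg/s
Step 2: P = mdot*(h_in - h_out)/1000 = 115.2382*(2589.6 - 2186.1)/1000 = 46.499 MW
P = 46.499 MW


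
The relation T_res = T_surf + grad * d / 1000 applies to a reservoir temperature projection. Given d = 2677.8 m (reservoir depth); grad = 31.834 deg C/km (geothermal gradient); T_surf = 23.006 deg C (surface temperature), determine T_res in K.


T_res = T_surf + grad * d / 1000
T_res = 23.006 + 31.834 * 2677.8 / 1000
T_res = 108.2511 deg C
Convert to K: 108.2511 + 273.15 = 381.40 K
T_res = 381.40 K


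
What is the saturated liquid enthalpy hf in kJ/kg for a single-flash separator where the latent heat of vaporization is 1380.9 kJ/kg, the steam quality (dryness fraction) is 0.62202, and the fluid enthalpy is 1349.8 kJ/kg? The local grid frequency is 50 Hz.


hf = h - x * hfg
hf = 1349.8 - 0.62202 * 1380.9
hf = 490.85 kJ/kg


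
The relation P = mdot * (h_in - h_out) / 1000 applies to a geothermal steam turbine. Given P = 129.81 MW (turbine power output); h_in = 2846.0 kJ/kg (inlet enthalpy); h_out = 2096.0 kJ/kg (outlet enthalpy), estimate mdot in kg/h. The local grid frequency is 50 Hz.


mdot = P * 1000 / (h_in - h_out)
mdot = 129.81 * 1000 / (2846.0 - 2096.0)
mdot = 173.0800 kg/s
Convert: 173.0800 kg/s * 3600.0 = 6.2309e+05 kg/h
mdot = 6.2309e+05 kg/h


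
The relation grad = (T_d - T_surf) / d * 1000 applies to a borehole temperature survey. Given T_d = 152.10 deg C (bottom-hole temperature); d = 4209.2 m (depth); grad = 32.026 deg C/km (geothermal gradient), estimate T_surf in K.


T_surf = T_d - grad * d / 1000
T_surf = 152.10 - 32.026 * 4209.2 / 1000
T_surf = 17.29616 deg C
Convert to K: 17.29616 + 273.15 = 290.45 K
T_surf = 290.45 K


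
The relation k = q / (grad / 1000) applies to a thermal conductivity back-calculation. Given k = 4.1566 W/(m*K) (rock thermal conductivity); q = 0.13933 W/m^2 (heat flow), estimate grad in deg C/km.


grad = q / k * 1000
grad = 0.13933 / 4.1566 * 1000
grad = 33.520 deg C/km


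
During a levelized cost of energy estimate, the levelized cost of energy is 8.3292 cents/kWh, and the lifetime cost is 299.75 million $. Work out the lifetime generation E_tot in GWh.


E_tot = C_tot / LCOE * 100
E_tot = 299.75 / 8.3292 * 100
E_tot = 3598.8 GWh


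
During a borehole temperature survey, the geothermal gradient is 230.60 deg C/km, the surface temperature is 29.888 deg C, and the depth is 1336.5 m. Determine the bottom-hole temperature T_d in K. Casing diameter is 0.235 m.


T_d = T_surf + grad * d / 1000
T_d = 29.888 + 230.60 * 1336.5 / 1000
T_d = 338.0849 deg C
Convert to K: 338.0849 + 273.15 = 611.23 K
T_d = 611.23 K


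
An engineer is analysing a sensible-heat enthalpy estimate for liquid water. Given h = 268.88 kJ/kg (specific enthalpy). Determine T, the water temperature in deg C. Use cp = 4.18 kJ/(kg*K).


T = h / cp
T = 268.88 / 4.18
T = 64.325 deg C


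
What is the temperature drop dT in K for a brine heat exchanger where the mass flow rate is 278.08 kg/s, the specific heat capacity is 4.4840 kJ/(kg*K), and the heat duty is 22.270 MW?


dT = Q * 1000 / (mdot * cp)
dT = 22.270 * 1000 / (278.08 * 4.4840)
dT = 17.860 K


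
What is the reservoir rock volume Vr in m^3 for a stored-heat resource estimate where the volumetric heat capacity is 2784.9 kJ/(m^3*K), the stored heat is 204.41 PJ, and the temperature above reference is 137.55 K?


Vr = Q_s * 1e12 / (rhoc * dT)
Vr = 204.41 * 1e12 / (2784.9 * 137.55)
Vr = 5.3362e+08 m^3


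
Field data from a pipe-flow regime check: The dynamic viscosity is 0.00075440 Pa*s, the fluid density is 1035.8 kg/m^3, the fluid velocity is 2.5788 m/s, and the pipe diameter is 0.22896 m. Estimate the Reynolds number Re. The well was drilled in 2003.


Re = rho * vel * D / mu
Re = 1035.8 * 2.5788 * 0.22896 / 0.00075440
Re = 8.1068e+05


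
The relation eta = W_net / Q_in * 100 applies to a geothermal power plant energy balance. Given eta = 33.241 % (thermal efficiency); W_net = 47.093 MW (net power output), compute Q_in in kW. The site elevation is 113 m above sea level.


Q_in = W_net / (eta / 100)
Q_in = 47.093 / (33.241 / 100)
Q_in = 141.6714 MW
Convert: 141.6714 MW * 1000.0 = 1.4167e+05 kW
Q_in = 1.4167e+05 kW


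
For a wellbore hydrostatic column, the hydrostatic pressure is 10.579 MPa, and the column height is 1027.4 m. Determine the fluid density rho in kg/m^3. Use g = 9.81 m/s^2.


rho = P * 1e6 / (g * h)
rho = 10.579 * 1e6 / (9.81 * 1027.4)
rho = 1049.6 kg/m^3


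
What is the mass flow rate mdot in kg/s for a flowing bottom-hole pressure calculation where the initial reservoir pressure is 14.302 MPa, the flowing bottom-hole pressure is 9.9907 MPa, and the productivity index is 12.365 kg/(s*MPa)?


mdot = (P_i - P_wf) * PI
mdot = (14.302 - 9.9907) * 12.365
mdot = 53.309 kg/s


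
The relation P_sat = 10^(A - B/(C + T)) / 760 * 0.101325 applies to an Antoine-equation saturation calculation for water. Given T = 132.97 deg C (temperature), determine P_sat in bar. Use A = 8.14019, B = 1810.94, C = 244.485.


P_sat = 10^(A - B/(C + T)) / 760 * 0.101325
P_sat = 10^(8.14019 - 1810.94/(244.485 + 132.97)) / 760 * 0.101325
P_sat = 0.2933115 MPa
Convert: 0.2933115 MPa * 10.0 = 2.9331 bar
P_sat = 2.9331 bar


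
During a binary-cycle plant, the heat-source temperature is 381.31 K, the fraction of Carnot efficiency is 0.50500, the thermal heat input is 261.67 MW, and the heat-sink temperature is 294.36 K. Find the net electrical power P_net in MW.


Step 1: eta = (1 - Tc/Th)*f = (1 - 294.36/381.31)*0.505 = 0.1151550
Step 2: P_net = eta * Q_in = 0.1151550 * 261.67 = 30.133 MW
P_net = 30.133 MW


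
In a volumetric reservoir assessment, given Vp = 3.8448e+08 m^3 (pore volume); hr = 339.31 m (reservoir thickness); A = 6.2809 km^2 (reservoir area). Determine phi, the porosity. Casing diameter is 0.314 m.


phi = Vp / (A * 1e6 * hr)
phi = 3.8448e+08 / (6.2809 * 1e6 * 339.31)
phi = 0.18041


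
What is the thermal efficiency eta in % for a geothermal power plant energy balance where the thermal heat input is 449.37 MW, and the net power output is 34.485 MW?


eta = W_net / Q_in * 100
eta = 34.485 / 449.37 * 100
eta = 7.6741 %


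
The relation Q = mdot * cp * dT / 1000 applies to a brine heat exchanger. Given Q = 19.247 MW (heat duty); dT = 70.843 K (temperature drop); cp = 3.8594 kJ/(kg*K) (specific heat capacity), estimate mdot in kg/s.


mdot = Q * 1000 / (cp * dT)
mdot = 19.247 * 1000 / (3.8594 * 70.843)
mdot = 70.396 kg/s


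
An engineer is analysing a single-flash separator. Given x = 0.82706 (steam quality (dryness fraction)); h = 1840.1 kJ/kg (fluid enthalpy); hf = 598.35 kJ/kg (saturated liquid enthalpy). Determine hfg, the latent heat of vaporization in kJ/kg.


hfg = (h - hf) / x
hfg = (1840.1 - 598.35) / 0.82706
hfg = 1501.4 kJ/kg


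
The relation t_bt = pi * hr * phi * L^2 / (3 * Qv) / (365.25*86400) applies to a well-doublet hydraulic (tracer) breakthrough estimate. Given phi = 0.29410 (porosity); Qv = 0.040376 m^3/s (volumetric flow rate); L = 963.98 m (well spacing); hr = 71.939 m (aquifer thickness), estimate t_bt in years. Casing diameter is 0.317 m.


t_bt = pi * hr * phi * L^2 / (3 * Qv) / (365.25*86400)
t_bt = pi * 71.939 * 0.29410 * 963.98^2 / (3 * 0.040376) / (365.25*86400)
t_bt = 16.158 years


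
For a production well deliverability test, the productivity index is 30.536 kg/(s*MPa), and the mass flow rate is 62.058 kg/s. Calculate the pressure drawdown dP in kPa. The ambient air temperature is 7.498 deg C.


dP = mdot * 1000 / PI
dP = 62.058 * 1000 / 30.536
dP = 2032.3 kPa


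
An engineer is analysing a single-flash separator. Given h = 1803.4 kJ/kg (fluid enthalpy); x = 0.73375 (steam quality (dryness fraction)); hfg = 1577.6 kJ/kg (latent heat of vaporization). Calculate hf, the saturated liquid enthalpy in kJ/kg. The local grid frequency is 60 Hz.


hf = h - x * hfg
hf = 1803.4 - 0.73375 * 1577.6
hf = 645.84 kJ/kg


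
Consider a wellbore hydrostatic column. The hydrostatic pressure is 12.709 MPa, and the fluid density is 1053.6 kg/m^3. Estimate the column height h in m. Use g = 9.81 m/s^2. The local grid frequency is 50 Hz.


h = P * 1e6 / (g * rho)
h = 12.709 * 1e6 / (9.81 * 1053.6)
h = 1229.6 m


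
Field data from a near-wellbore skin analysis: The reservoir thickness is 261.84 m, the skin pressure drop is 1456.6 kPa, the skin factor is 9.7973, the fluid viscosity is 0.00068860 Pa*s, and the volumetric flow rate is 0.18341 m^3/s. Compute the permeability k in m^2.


k = S*q*mu / (2*pi*dP_s*1000*hr)
k = 9.7973*0.18341*0.00068860 / (2*pi*1456.6*1000*261.84)
k = 5.1635e-13 m^2


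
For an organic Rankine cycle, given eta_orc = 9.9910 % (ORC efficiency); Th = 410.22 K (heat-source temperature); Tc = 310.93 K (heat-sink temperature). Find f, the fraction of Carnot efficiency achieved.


f = (eta_orc/100) / (1 - Tc/Th)
f = (9.9910/100) / (1 - 310.93/410.22)
f = 0.41278


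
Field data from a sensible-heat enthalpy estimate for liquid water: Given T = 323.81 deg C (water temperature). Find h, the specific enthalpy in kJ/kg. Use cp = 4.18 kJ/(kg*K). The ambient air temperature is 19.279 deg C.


h = cp * T
h = 4.18 * 323.81
h = 1353.5 kJ/kg


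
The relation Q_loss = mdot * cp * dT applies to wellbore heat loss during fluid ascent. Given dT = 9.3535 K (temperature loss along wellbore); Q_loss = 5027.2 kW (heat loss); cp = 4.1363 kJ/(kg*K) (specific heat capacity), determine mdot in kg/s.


mdot = Q_loss / (cp * dT)
mdot = 5027.2 / (4.1363 * 9.3535)
mdot = 129.94 kg/s


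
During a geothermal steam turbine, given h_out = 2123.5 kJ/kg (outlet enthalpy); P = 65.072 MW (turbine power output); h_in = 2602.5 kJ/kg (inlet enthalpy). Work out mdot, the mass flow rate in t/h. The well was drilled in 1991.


mdot = P * 1000 / (h_in - h_out)
mdot = 65.072 * 1000 / (2602.5 - 2123.5)
mdot = 135.8497 kg/s
Convert: 135.8497 kg/s * 3.6 = 489.06 t/h
mdot = 489.06 t/h


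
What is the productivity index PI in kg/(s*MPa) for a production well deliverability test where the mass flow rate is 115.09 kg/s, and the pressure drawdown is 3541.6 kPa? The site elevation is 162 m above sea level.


PI = mdot * 1000 / dP
PI = 115.09 * 1000 / 3541.6
PI = 32.497 kg/(s*MPa)


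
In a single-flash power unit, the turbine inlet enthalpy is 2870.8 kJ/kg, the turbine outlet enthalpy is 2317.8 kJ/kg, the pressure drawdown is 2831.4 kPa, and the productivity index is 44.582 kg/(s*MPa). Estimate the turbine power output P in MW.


Step 1: mdot = PI * dP / 1000 = 44.582 * 2831.4 / 1000 = 126.2295 kg/s
Step 2: P = mdot*(h_in - h_out)/1000 = 126.2295*(2870.8 - 2317.8)/1000 = 69.805 MW
P = 69.805 MW


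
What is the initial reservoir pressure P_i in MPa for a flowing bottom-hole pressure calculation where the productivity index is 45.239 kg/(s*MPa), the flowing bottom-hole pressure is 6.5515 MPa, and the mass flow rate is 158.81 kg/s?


P_i = P_wf + mdot / PI
P_i = 6.5515 + 158.81 / 45.239
P_i = 10.062 MPa


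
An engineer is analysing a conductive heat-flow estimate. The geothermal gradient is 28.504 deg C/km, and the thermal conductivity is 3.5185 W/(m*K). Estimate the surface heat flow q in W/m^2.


q = k * grad / 1000
q = 3.5185 * 28.504 / 1000
q = 0.10029 W/m^2


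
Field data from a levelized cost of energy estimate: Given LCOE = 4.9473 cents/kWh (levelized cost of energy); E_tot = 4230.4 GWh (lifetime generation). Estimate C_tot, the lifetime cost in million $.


C_tot = LCOE / 100 * E_tot
C_tot = 4.9473 / 100 * 4230.4
C_tot = 209.29 million $


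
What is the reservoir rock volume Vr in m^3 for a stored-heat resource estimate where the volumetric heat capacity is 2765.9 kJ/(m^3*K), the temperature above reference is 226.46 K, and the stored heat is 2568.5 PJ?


Vr = Q_s * 1e12 / (rhoc * dT)
Vr = 2568.5 * 1e12 / (2765.9 * 226.46)
Vr = 4.1006e+09 m^3


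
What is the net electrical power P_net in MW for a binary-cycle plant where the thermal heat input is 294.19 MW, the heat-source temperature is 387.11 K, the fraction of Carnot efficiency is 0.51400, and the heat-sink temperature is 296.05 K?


Step 1: eta = (1 - Tc/Th)*f = (1 - 296.05/387.11)*0.514 = 0.1209084
Step 2: P_net = eta * Q_in = 0.1209084 * 294.19 = 35.570 MW
P_net = 35.570 MW


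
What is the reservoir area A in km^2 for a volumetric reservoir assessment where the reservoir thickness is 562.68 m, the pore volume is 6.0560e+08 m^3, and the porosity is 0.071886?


A = Vp / (1e6 * hr * phi)
A = 6.0560e+08 / (1e6 * 562.68 * 0.071886)
A = 14.972 km^2


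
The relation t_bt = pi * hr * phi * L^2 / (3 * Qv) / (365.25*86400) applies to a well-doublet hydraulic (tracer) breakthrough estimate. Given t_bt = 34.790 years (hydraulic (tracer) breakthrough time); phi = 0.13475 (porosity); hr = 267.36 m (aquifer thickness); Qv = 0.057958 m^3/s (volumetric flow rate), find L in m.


L = sqrt(t_bt*365.25*86400*3*Qv / (pi*hr*phi))
L = sqrt(34.790*365.25*86400*3*0.057958 / (pi*267.36*0.13475))
L = 1298.7 m


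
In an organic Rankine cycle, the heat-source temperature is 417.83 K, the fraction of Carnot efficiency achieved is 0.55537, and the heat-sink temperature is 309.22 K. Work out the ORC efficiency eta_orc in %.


eta_orc = (1 - Tc/Th) * f * 100
eta_orc = (1 - 309.22/417.83) * 0.55537 * 100
eta_orc = 14.436 %


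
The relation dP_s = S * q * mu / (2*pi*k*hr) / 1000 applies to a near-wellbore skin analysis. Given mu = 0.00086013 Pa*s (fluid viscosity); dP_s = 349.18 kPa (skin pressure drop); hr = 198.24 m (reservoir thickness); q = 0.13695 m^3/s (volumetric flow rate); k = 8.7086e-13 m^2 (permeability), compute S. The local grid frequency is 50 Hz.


S = dP_s * 1000 * 2*pi*k*hr / (q*mu)
S = 349.18 * 1000 * 2*pi*8.7086e-13*198.24 / (0.13695*0.00086013)
S = 3.2155


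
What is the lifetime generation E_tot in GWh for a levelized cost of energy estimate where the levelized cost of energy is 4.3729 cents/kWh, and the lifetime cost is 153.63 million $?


E_tot = C_tot / LCOE * 100
E_tot = 153.63 / 4.3729 * 100
E_tot = 3513.2 GWh


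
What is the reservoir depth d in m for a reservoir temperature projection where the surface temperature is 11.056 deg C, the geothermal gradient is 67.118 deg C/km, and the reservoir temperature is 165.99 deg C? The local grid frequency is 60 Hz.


d = (T_res - T_surf) / grad * 1000
d = (165.99 - 11.056) / 67.118 * 1000
d = 2308.4 m


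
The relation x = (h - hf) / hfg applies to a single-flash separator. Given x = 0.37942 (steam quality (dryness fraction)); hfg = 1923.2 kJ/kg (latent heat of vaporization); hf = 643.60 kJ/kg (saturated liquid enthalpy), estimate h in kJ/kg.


h = hf + x * hfg
h = 643.60 + 0.37942 * 1923.2
h = 1373.3 kJ/kg


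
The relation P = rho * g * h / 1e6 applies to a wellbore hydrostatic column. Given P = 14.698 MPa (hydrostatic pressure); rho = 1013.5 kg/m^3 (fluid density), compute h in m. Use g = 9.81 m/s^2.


h = P * 1e6 / (g * rho)
h = 14.698 * 1e6 / (9.81 * 1013.5)
h = 1478.3 m


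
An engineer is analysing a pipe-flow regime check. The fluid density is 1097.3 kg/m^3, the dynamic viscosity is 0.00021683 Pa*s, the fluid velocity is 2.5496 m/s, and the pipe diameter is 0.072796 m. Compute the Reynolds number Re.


Re = rho * vel * D / mu
Re = 1097.3 * 2.5496 * 0.072796 / 0.00021683
Re = 9.3926e+05


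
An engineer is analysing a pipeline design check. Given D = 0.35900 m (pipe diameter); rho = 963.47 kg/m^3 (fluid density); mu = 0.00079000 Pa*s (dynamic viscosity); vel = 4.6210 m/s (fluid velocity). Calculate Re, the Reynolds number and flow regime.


Step 1: Re = rho*vel*D/mu = 963.47*4.621*0.359/0.00079 = 2.0232e+06
Step 2: Re = 2.0232e+06 > 4000, so flow is turbulent.
Re = 2.0232e+06 (turbulent)
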